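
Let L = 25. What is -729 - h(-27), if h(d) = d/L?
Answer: -18198/25 ≈ -727.92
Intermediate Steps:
h(d) = d/25
-729 - h(-27) = -729 - (-27)/25 = -729 - 1*(-27/25) = -729 + 27/25 = -18198/25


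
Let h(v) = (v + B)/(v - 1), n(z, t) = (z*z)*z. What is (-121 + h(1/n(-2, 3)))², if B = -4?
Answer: 123904/9 ≈ 13767.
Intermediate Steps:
n(z, t) = z³ (n(z, t) = z²*z = z³)
h(v) = (-4 + v)/(-1 + v) (h(v) = (v - 4)/(v - 1) = (-4 + v)/(-1 + v))
(-121 + h(1/n(-2, 3)))² = (-121 + (-4 + 1/((-2)³))/(-1 + 1/((-2)³)))² = (-121 + (-4 + 1/(-8))/(-1 + 1/(-8)))² = (-121 + (-4 - ⅛)/(-1 - ⅛))² = (-121 - 33/8/(-9/8))² = (-121 - 8/9*(-33/8))² = (-121 + 11/3)² = (-352/3)² = 123904/9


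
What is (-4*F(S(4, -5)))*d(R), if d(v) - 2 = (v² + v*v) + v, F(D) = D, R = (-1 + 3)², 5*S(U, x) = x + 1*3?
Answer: 304/5 ≈ 60.800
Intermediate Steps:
S(U, x) = ⅗ + x/5 (S(U, x) = (x + 1*3)/5 = (x + 3)/5 = (3 + x)/5 = ⅗ + x/5)
R = 4 (R = 2² = 4)
d(v) = 2 + v + 2*v² (d(v) = 2 + ((v² + v*v) + v) = 2 + ((v² + v²) + v) = 2 + (2*v² + v) = 2 + (v + 2*v²) = 2 + v + 2*v²)
(-4*F(S(4, -5)))*d(R) = (-4*(⅗ + (⅕)*(-5)))*(2 + 4 + 2*4²) = (-4*(⅗ - 1))*(2 + 4 + 2*16) = (-4*(-⅖))*(2 + 4 + 32) = (8/5)*38 = 304/5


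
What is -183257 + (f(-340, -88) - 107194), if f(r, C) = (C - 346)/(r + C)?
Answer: -62156297/214 ≈ -2.9045e+5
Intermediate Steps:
f(r, C) = (-346 + C)/(C + r)
-183257 + (f(-340, -88) - 107194) = -183257 + ((-346 - 88)/(-88 - 340) - 107194) = -183257 + (-434/(-428) - 107194) = -183257 + (-1/428*(-434) - 107194) = -183257 + (217/214 - 107194) = -183257 - 22939299/214 = -62156297/214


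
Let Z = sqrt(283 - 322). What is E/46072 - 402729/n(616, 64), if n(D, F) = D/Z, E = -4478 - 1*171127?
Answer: -175605/46072 - 402729*I*sqrt(39)/616 ≈ -3.8115 - 4082.9*I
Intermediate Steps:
Z = I*sqrt(39) (Z = sqrt(-39) = I*sqrt(39) ≈ 6.245*I)
E = -175605 (E = -4478 - 171127 = -175605)
n(D, F) = -I*D*sqrt(39)/39 (n(D, F) = D/((I*sqrt(39))) = D*(-I*sqrt(39)/39) = -I*D*sqrt(39)/39)
E/46072 - 402729/n(616, 64) = -175605/46072 - 402729*I*sqrt(39)/616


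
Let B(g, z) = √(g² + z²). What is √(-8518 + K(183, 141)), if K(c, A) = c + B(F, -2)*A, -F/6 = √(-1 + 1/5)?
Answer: √(-208375 + 1410*I*√155)/5 ≈ 3.8422 + 91.377*I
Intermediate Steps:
F = -12*I*√5/5 (F = -6*√(-1 + 1/5) = -6*√(-1 + ⅕) = -12*I*√5/5 ≈ -5.3666*I)
K(c, A) = c + 2*I*A*√155/5 (K(c, A) = c + √((-12*I*√5/5)² + (-2)²)*A = c + √(-144/5 + 4)*A = c + √(-124/5)*A = c + (2*I*√155/5)*A = c + 2*I*A*√155/5)
√(-8518 + K(183, 141)) = √(-8518 + (183 + (⅖)*I*141*√155)) = √(-8518 + (183 + 282*I*√155/5)) = √(-8335 + 282*I*√155/5)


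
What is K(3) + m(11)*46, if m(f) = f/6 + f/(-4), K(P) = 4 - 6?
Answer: -265/6 ≈ -44.167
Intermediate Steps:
K(P) = -2
m(f) = -f/12 (m(f) = f*(1/6) + f*(-1/4) = f/6 - f/4 = -f/12)
K(3) + m(11)*46 = -2 - 1/12*11*46 = -2 - 11/12*46 = -2 - 253/6 = -265/6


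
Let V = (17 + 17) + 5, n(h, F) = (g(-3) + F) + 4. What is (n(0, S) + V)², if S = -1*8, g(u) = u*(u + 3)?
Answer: 1225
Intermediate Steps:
g(u) = u*(3 + u)
S = -8
n(h, F) = 4 + F (n(h, F) = (-3*(3 - 3) + F) + 4 = (-3*0 + F) + 4 = (0 + F) + 4 = F + 4 = 4 + F)
V = 39 (V = 34 + 5 = 39)
(n(0, S) + V)² = ((4 - 8) + 39)² = (-4 + 39)² = 35² = 1225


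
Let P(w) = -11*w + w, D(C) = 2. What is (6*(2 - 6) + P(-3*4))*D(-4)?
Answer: 192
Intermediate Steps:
P(w) = -10*w
(6*(2 - 6) + P(-3*4))*D(-4) = (6*(2 - 6) - (-30)*4)*2 = (6*(-4) - 10*(-12))*2 = (-24 + 120)*2 = 96*2 = 192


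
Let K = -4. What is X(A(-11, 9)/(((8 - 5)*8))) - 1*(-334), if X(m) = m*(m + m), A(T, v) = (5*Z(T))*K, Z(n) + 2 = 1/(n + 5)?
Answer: 220657/648 ≈ 340.52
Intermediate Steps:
Z(n) = -2 + 1/(5 + n) (Z(n) = -2 + 1/(n + 5) = -2 + 1/(5 + n))
A(T, v) = -20*(-9 - 2*T)/(5 + T) (A(T, v) = (5*((-9 - 2*T)/(5 + T)))*(-4) = (5*(-9 - 2*T)/(5 + T))*(-4) = -20*(-9 - 2*T)/(5 + T))
X(m) = 2*m² (X(m) = m*(2*m) = 2*m²)
X(A(-11, 9)/(((8 - 5)*8))) - 1*(-334) = 2*((20*(9 + 2*(-11))/(5 - 11))/(((8 - 5)*8)))² - 1*(-334) = 2*((20*(9 - 22)/(-6))/((3*8)))² + 334 = 2*((20*(-⅙)*(-13))/24)² + 334 = 2*((130/3)*(1/24))² + 334 = 2*(65/36)² + 334 = 2*(4225/1296) + 334 = 4225/648 + 334 = 220657/648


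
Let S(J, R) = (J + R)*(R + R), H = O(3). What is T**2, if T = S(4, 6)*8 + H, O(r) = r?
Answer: 927369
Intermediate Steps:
H = 3
S(J, R) = 2*R*(J + R) (S(J, R) = (J + R)*(2*R) = 2*R*(J + R))
T = 963 (T = (2*6*(4 + 6))*8 + 3 = (2*6*10)*8 + 3 = 120*8 + 3 = 960 + 3 = 963)
T**2 = 963**2 = 927369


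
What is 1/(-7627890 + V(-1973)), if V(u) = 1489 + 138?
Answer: -1/7626263 ≈ -1.3113e-7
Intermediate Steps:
V(u) = 1627
1/(-7627890 + V(-1973)) = 1/(-7627890 + 1627) = 1/(-7626263) = -1/7626263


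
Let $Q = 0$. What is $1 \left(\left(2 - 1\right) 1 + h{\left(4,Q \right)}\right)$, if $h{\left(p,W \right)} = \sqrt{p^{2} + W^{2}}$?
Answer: $5$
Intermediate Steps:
$h{\left(p,W \right)} = \sqrt{W^{2} + p^{2}}$
$1 \left(\left(2 - 1\right) 1 + h{\left(4,Q \right)}\right) = 1 \left(\left(2 - 1\right) 1 + \sqrt{0^{2} + 4^{2}}\right) = 1 \left(1 \cdot 1 + \sqrt{0 + 16}\right) = 1 \left(1 + \sqrt{16}\right) = 1 \left(1 + 4\right) = 1 \cdot 5 = 5$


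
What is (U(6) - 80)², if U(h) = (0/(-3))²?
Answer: 6400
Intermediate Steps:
U(h) = 0 (U(h) = (0*(-⅓))² = 0² = 0)
(U(6) - 80)² = (0 - 80)² = (-80)² = 6400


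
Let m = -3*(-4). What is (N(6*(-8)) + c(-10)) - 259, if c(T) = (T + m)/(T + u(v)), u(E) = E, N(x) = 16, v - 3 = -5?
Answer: -1459/6 ≈ -243.17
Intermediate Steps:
v = -2 (v = 3 - 5 = -2)
m = 12
c(T) = (12 + T)/(-2 + T) (c(T) = (T + 12)/(T - 2) = (12 + T)/(-2 + T))
(N(6*(-8)) + c(-10)) - 259 = (16 + (12 - 10)/(-2 - 10)) - 259 = (16 + 2/(-12)) - 259 = (16 - 1/12*2) - 259 = (16 - 1/6) - 259 = 95/6 - 259 = -1459/6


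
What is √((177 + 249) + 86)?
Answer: 16*√2 ≈ 22.627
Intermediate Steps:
√((177 + 249) + 86) = √(426 + 86) = √512 = 16*√2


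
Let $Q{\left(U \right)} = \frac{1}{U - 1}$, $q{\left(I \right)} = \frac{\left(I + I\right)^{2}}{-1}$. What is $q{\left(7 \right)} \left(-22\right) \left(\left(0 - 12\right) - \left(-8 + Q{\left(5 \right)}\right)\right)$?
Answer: $-18326$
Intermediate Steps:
$q{\left(I \right)} = - 4 I^{2}$ ($q{\left(I \right)} = \left(2 I\right)^{2} \left(-1\right) = 4 I^{2} \left(-1\right) = - 4 I^{2}$)
$Q{\left(U \right)} = \frac{1}{-1 + U}$
$q{\left(7 \right)} \left(-22\right) \left(\left(0 - 12\right) - \left(-8 + Q{\left(5 \right)}\right)\right) = - 4 \cdot 7^{2} \left(-22\right) \left(\left(0 - 12\right) + \left(8 - \frac{1}{-1 + 5}\right)\right) = \left(-4\right) 49 \left(-22\right) \left(-12 + \left(8 - \frac{1}{4}\right)\right) = \left(-196\right) \left(-22\right) \left(-12 + \left(8 - \frac{1}{4}\right)\right) = 4312 \left(-12 + \left(8 - \frac{1}{4}\right)\right) = 4312 \left(-12 + \frac{31}{4}\right) = 4312 \left(- \frac{17}{4}\right) = -18326$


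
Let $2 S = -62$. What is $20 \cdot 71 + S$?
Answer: $1389$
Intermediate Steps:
$S = -31$ ($S = \frac{1}{2} \left(-62\right) = -31$)
$20 \cdot 71 + S = 20 \cdot 71 - 31 = 1420 - 31 = 1389$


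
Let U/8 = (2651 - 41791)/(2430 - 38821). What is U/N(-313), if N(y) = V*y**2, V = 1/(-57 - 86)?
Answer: -44776160/3565189879 ≈ -0.012559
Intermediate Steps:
V = -1/143 (V = 1/(-143) = -1/143 ≈ -0.0069930)
U = 313120/36391 (U = 8*((2651 - 41791)/(2430 - 38821)) = 8*(-39140/(-36391)) = 8*(-39140*(-1/36391)) = 8*(39140/36391) = 313120/36391 ≈ 8.6043)
N(y) = -y**2/143
U/N(-313) = 313120/(36391*((-1/143*(-313)**2))) = 313120/(36391*((-1/143*97969))) = 313120/(36391*(-97969/143)) = (313120/36391)*(-143/97969) = -44776160/3565189879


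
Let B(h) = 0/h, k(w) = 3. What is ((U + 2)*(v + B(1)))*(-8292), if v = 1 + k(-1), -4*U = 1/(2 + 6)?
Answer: -130599/2 ≈ -65300.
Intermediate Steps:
B(h) = 0
U = -1/32 (U = -1/(4*(2 + 6)) = -¼/8 = -¼*⅛ = -1/32 ≈ -0.031250)
v = 4 (v = 1 + 3 = 4)
((U + 2)*(v + B(1)))*(-8292) = ((-1/32 + 2)*(4 + 0))*(-8292) = ((63/32)*4)*(-8292) = (63/8)*(-8292) = -130599/2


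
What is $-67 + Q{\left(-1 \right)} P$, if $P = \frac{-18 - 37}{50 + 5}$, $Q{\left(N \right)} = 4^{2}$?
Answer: $-83$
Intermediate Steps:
$Q{\left(N \right)} = 16$
$P = -1$ ($P = - \frac{55}{55} = \left(-55\right) \frac{1}{55} = -1$)
$-67 + Q{\left(-1 \right)} P = -67 + 16 \left(-1\right) = -67 - 16 = -83$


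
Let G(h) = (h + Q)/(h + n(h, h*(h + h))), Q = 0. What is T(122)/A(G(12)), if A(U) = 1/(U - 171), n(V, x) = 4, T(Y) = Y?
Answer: -41541/2 ≈ -20771.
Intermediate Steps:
G(h) = h/(4 + h) (G(h) = (h + 0)/(h + 4) = h/(4 + h))
A(U) = 1/(-171 + U)
T(122)/A(G(12)) = 122/(1/(-171 + 12/(4 + 12))) = 122/(1/(-171 + 12/16)) = 122/(1/(-171 + 12*(1/16))) = 122/(1/(-171 + ¾)) = 122/(1/(-681/4)) = 122/(-4/681) = 122*(-681/4) = -41541/2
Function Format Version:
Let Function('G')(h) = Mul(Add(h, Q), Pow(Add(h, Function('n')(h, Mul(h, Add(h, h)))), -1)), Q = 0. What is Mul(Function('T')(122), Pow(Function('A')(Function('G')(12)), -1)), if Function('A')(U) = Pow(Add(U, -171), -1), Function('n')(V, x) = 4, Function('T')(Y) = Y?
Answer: Rational(-41541, 2) ≈ -20771.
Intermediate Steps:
Function('G')(h) = Mul(h, Pow(Add(4, h), -1)) (Function('G')(h) = Mul(Add(h, 0), Pow(Add(h, 4), -1)) = Mul(h, Pow(Add(4, h), -1)))
Function('A')(U) = Pow(Add(-171, U), -1)
Mul(Function('T')(122), Pow(Function('A')(Function('G')(12)), -1)) = Mul(122, Pow(Pow(Add(-171, Mul(12, Pow(Add(4, 12), -1))), -1), -1)) = Mul(122, Pow(Pow(Add(-171, Mul(12, Pow(16, -1))), -1), -1)) = Mul(122, Pow(Pow(Add(-171, Mul(12, Rational(1, 16))), -1), -1)) = Mul(122, Pow(Pow(Add(-171, Rational(3, 4)), -1), -1)) = Mul(122, Pow(Pow(Rational(-681, 4), -1), -1)) = Mul(122, Pow(Rational(-4, 681), -1)) = Mul(122, Rational(-681, 4)) = Rational(-41541, 2)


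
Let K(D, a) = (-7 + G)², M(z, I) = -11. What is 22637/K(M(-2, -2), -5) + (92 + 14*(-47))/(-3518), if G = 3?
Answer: 39823011/28144 ≈ 1415.0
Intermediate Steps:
K(D, a) = 16 (K(D, a) = (-7 + 3)² = (-4)² = 16)
22637/K(M(-2, -2), -5) + (92 + 14*(-47))/(-3518) = 22637/16 + (92 + 14*(-47))/(-3518) = 22637*(1/16) + (92 - 658)*(-1/3518) = 22637/16 - 566*(-1/3518) = 22637/16 + 283/1759 = 39823011/28144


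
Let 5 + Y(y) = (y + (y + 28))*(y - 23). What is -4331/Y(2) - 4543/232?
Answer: -2070819/157064 ≈ -13.185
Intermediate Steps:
Y(y) = -5 + (-23 + y)*(28 + 2*y) (Y(y) = -5 + (y + (y + 28))*(y - 23) = -5 + (y + (28 + y))*(-23 + y) = -5 + (28 + 2*y)*(-23 + y) = -5 + (-23 + y)*(28 + 2*y))
-4331/Y(2) - 4543/232 = -4331/(-649 - 18*2 + 2*2²) - 4543/232 = -4331/(-649 - 36 + 2*4) - 4543*1/232 = -4331/(-649 - 36 + 8) - 4543/232 = -4331/(-677) - 4543/232 = -4331*(-1/677) - 4543/232 = 4331/677 - 4543/232 = -2070819/157064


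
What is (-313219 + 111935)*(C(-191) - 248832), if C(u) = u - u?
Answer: 50085900288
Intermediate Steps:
C(u) = 0
(-313219 + 111935)*(C(-191) - 248832) = (-313219 + 111935)*(0 - 248832) = -201284*(-248832) = 50085900288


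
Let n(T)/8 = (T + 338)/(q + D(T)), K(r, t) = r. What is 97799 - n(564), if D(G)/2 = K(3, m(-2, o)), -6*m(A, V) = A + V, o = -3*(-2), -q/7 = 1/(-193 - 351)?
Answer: 315975025/3271 ≈ 96599.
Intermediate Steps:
q = 7/544 (q = -7/(-193 - 351) = -7/(-544) = -7*(-1/544) = 7/544 ≈ 0.012868)
o = 6
m(A, V) = -A/6 - V/6 (m(A, V) = -(A + V)/6 = -A/6 - V/6)
D(G) = 6 (D(G) = 2*3 = 6)
n(T) = 1470976/3271 + 4352*T/3271 (n(T) = 8*((T + 338)/(7/544 + 6)) = 8*((338 + T)/(3271/544)) = 8*((338 + T)*(544/3271)) = 8*(183872/3271 + 544*T/3271) = 1470976/3271 + 4352*T/3271)
97799 - n(564) = 97799 - (1470976/3271 + (4352/3271)*564) = 97799 - (1470976/3271 + 2454528/3271) = 97799 - 1*3925504/3271 = 97799 - 3925504/3271 = 315975025/3271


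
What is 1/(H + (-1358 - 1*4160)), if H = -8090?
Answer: -1/13608 ≈ -7.3486e-5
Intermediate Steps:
1/(H + (-1358 - 1*4160)) = 1/(-8090 + (-1358 - 1*4160)) = 1/(-8090 + (-1358 - 4160)) = 1/(-8090 - 5518) = 1/(-13608) = -1/13608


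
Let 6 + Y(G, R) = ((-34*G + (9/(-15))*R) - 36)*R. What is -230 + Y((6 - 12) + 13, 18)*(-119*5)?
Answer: 3053548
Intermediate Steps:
Y(G, R) = -6 + R*(-36 - 34*G - 3*R/5) (Y(G, R) = -6 + ((-34*G + (9/(-15))*R) - 36)*R = -6 + ((-34*G + (9*(-1/15))*R) - 36)*R = -6 + ((-34*G - 3*R/5) - 36)*R = -6 + (-36 - 34*G - 3*R/5)*R = -6 + R*(-36 - 34*G - 3*R/5))
-230 + Y((6 - 12) + 13, 18)*(-119*5) = -230 + (-6 - 36*18 - ⅗*18² - 34*((6 - 12) + 13)*18)*(-119*5) = -230 + (-6 - 648 - ⅗*324 - 34*(-6 + 13)*18)*(-595) = -230 + (-6 - 648 - 972/5 - 34*7*18)*(-595) = -230 + (-6 - 648 - 972/5 - 4284)*(-595) = -230 - 25662/5*(-595) = -230 + 3053778 = 3053548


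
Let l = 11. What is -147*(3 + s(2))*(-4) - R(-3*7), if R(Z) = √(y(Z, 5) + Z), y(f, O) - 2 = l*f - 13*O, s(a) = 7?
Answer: 5880 - 3*I*√35 ≈ 5880.0 - 17.748*I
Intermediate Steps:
y(f, O) = 2 - 13*O + 11*f (y(f, O) = 2 + (11*f - 13*O) = 2 + (-13*O + 11*f) = 2 - 13*O + 11*f)
R(Z) = √(-63 + 12*Z) (R(Z) = √((2 - 13*5 + 11*Z) + Z) = √((2 - 65 + 11*Z) + Z) = √((-63 + 11*Z) + Z) = √(-63 + 12*Z))
-147*(3 + s(2))*(-4) - R(-3*7) = -147*(3 + 7)*(-4) - √(-63 + 12*(-3*7)) = -1470*(-4) - √(-63 + 12*(-21)) = -147*(-40) - √(-63 - 252) = 5880 - √(-315) = 5880 - 3*I*√35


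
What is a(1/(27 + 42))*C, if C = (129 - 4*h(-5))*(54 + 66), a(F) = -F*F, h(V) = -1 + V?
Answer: -2040/529 ≈ -3.8563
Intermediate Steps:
a(F) = -F**2
C = 18360 (C = (129 - 4*(-1 - 5))*(54 + 66) = (129 - 4*(-6))*120 = (129 + 24)*120 = 153*120 = 18360)
a(1/(27 + 42))*C = -(1/(27 + 42))**2*18360 = -(1/69)**2*18360 = -1*1/4761*18360 = -1/4761*18360 = -2040/529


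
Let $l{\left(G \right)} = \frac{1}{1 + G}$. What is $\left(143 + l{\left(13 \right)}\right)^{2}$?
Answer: $\frac{4012009}{196} \approx 20469.0$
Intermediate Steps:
$\left(143 + l{\left(13 \right)}\right)^{2} = \left(143 + \frac{1}{1 + 13}\right)^{2} = \left(143 + \frac{1}{14}\right)^{2} = \left(\frac{2003}{14}\right)^{2} = \frac{4012009}{196}$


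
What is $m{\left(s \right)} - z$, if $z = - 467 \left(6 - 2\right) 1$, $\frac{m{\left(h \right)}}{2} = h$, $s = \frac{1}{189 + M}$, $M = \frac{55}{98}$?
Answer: $\frac{34702032}{18577} \approx 1868.0$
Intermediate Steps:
$M = \frac{55}{98}$ ($M = 55 \cdot \frac{1}{98} = \frac{55}{98} \approx 0.56122$)
$s = \frac{98}{18577}$ ($s = \frac{1}{189 + \frac{55}{98}} = \frac{1}{\frac{18577}{98}} = \frac{98}{18577} \approx 0.0052753$)
$m{\left(h \right)} = 2 h$
$z = -1868$ ($z = - 467 \cdot 4 \cdot 1 = \left(-467\right) 4 = -1868$)
$m{\left(s \right)} - z = 2 \cdot \frac{98}{18577} - -1868 = \frac{196}{18577} + 1868 = \frac{34702032}{18577}$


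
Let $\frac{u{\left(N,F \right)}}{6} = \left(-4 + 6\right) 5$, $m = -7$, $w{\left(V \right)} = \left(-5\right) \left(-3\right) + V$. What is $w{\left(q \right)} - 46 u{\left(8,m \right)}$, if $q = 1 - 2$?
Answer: $-2746$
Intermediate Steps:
$q = -1$
$w{\left(V \right)} = 15 + V$
$u{\left(N,F \right)} = 60$ ($u{\left(N,F \right)} = 6 \left(-4 + 6\right) 5 = 6 \cdot 2 \cdot 5 = 6 \cdot 10 = 60$)
$w{\left(q \right)} - 46 u{\left(8,m \right)} = \left(15 - 1\right) - 2760 = 14 - 2760 = -2746$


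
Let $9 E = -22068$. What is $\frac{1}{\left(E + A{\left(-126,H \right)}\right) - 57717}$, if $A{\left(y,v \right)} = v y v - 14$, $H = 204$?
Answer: $- \frac{1}{5303799} \approx -1.8854 \cdot 10^{-7}$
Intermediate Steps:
$E = -2452$ ($E = \frac{1}{9} \left(-22068\right) = -2452$)
$A{\left(y,v \right)} = -14 + y v^{2}$ ($A{\left(y,v \right)} = y v^{2} - 14 = -14 + y v^{2}$)
$\frac{1}{\left(E + A{\left(-126,H \right)}\right) - 57717} = \frac{1}{\left(-2452 - \left(14 + 126 \cdot 204^{2}\right)\right) - 57717} = \frac{1}{\left(-2452 - 5243630\right) - 57717} = \frac{1}{-5246082 - 57717} = \frac{1}{-5303799} = - \frac{1}{5303799}$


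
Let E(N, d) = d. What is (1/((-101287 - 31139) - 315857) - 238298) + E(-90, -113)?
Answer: -106875598314/448283 ≈ -2.3841e+5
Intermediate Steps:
(1/((-101287 - 31139) - 315857) - 238298) + E(-90, -113) = (1/((-101287 - 31139) - 315857) - 238298) - 113 = (1/(-132426 - 315857) - 238298) - 113 = (1/(-448283) - 238298) - 113 = (-1/448283 - 238298) - 113 = -106824942335/448283 - 113 = -106875598314/448283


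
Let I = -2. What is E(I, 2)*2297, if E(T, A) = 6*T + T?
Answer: -32158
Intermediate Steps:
E(T, A) = 7*T
E(I, 2)*2297 = (7*(-2))*2297 = -14*2297 = -32158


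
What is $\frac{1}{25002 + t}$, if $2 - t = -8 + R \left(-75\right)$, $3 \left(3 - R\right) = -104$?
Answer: $\frac{1}{27837} \approx 3.5923 \cdot 10^{-5}$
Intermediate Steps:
$R = \frac{113}{3}$ ($R = 3 - - \frac{104}{3} = 3 + \frac{104}{3} = \frac{113}{3} \approx 37.667$)
$t = 2835$ ($t = 2 - \left(-8 + \frac{113}{3} \left(-75\right)\right) = 2 - \left(-8 - 2825\right) = 2 - -2833 = 2 + 2833 = 2835$)
$\frac{1}{25002 + t} = \frac{1}{25002 + 2835} = \frac{1}{27837}$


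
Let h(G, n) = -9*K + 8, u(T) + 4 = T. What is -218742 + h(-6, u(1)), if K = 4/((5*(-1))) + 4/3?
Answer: -1093694/5 ≈ -2.1874e+5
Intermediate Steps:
u(T) = -4 + T
K = 8/15 (K = 4/(-5) + 4*(⅓) = 4*(-⅕) + 4/3 = -⅘ + 4/3 = 8/15 ≈ 0.53333)
h(G, n) = 16/5 (h(G, n) = -9*8/15 + 8 = -24/5 + 8 = 16/5)
-218742 + h(-6, u(1)) = -218742 + 16/5 = -1093694/5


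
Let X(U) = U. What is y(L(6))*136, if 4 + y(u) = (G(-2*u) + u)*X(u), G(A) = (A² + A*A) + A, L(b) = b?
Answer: 229568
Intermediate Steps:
G(A) = A + 2*A² (G(A) = (A² + A²) + A = 2*A² + A = A + 2*A²)
y(u) = -4 + u*(u - 2*u*(1 - 4*u)) (y(u) = -4 + ((-2*u)*(1 + 2*(-2*u)) + u)*u = -4 + ((-2*u)*(1 - 4*u) + u)*u = -4 + (-2*u*(1 - 4*u) + u)*u = -4 + (u - 2*u*(1 - 4*u))*u = -4 + u*(u - 2*u*(1 - 4*u)))
y(L(6))*136 = (-4 - 1*6² + 8*6³)*136 = (-4 - 1*36 + 8*216)*136 = (-4 - 36 + 1728)*136 = 1688*136 = 229568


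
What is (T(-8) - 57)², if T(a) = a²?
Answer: 49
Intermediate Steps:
(T(-8) - 57)² = ((-8)² - 57)² = (64 - 57)² = 7² = 49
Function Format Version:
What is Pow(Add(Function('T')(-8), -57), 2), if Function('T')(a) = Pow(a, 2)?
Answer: 49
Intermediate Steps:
Pow(Add(Function('T')(-8), -57), 2) = Pow(Add(Pow(-8, 2), -57), 2) = Pow(Add(64, -57), 2) = Pow(7, 2) = 49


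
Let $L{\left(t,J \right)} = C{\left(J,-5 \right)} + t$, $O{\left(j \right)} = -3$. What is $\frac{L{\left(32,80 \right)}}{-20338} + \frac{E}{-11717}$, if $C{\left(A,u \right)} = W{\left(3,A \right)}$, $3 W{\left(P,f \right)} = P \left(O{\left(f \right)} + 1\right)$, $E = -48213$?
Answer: $\frac{490102242}{119150173} \approx 4.1133$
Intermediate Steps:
$W{\left(P,f \right)} = - \frac{2 P}{3}$ ($W{\left(P,f \right)} = \frac{P \left(-3 + 1\right)}{3} = \frac{P \left(-2\right)}{3} = \frac{\left(-2\right) P}{3} = - \frac{2 P}{3}$)
$C{\left(A,u \right)} = -2$ ($C{\left(A,u \right)} = \left(- \frac{2}{3}\right) 3 = -2$)
$L{\left(t,J \right)} = -2 + t$
$\frac{L{\left(32,80 \right)}}{-20338} + \frac{E}{-11717} = \frac{-2 + 32}{-20338} - \frac{48213}{-11717} = 30 \left(- \frac{1}{20338}\right) - - \frac{48213}{11717} = - \frac{15}{10169} + \frac{48213}{11717} = \frac{490102242}{119150173}$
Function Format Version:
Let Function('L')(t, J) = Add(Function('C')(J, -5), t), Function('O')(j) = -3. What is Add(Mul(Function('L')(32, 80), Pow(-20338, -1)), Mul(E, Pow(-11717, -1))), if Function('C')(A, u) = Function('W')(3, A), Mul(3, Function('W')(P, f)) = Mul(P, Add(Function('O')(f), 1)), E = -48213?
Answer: Rational(490102242, 119150173) ≈ 4.1133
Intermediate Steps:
Function('W')(P, f) = Mul(Rational(-2, 3), P) (Function('W')(P, f) = Mul(Rational(1, 3), Mul(P, Add(-3, 1))) = Mul(Rational(1, 3), Mul(P, -2)) = Mul(Rational(1, 3), Mul(-2, P)) = Mul(Rational(-2, 3), P))
Function('C')(A, u) = -2 (Function('C')(A, u) = Mul(Rational(-2, 3), 3) = -2)
Function('L')(t, J) = Add(-2, t)
Add(Mul(Function('L')(32, 80), Pow(-20338, -1)), Mul(E, Pow(-11717, -1))) = Add(Mul(Add(-2, 32), Pow(-20338, -1)), Mul(-48213, Pow(-11717, -1))) = Add(Mul(30, Rational(-1, 20338)), Mul(-48213, Rational(-1, 11717))) = Add(Rational(-15, 10169), Rational(48213, 11717)) = Rational(490102242, 119150173)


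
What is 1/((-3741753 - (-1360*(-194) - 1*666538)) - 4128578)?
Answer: -1/7467633 ≈ -1.3391e-7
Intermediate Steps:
1/((-3741753 - (-1360*(-194) - 1*666538)) - 4128578) = 1/((-3741753 - (263840 - 666538)) - 4128578) = 1/((-3741753 - 1*(-402698)) - 4128578) = 1/((-3741753 + 402698) - 4128578) = 1/(-3339055 - 4128578) = 1/(-7467633) = -1/7467633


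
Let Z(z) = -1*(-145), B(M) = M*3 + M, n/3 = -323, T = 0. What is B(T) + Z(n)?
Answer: 145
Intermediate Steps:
n = -969 (n = 3*(-323) = -969)
B(M) = 4*M (B(M) = 3*M + M = 4*M)
Z(z) = 145
B(T) + Z(n) = 4*0 + 145 = 0 + 145 = 145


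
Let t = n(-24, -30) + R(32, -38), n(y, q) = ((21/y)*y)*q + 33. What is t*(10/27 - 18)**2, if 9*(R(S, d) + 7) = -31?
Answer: -1238690992/6561 ≈ -1.8880e+5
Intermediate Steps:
R(S, d) = -94/9 (R(S, d) = -7 + (1/9)*(-31) = -7 - 31/9 = -94/9)
n(y, q) = 33 + 21*q (n(y, q) = 21*q + 33 = 33 + 21*q)
t = -5467/9 (t = (33 + 21*(-30)) - 94/9 = (33 - 630) - 94/9 = -597 - 94/9 = -5467/9 ≈ -607.44)
t*(10/27 - 18)**2 = -5467*(10/27 - 18)**2/9 = -5467*(-476/27)**2/9 = -5467/9*226576/729 = -1238690992/6561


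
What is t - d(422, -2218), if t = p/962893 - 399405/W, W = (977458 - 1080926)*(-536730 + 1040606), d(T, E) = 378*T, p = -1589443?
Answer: -8007860553792478687943/50200466965693424 ≈ -1.5952e+5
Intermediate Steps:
W = -52135041968 (W = -103468*503876 = -52135041968)
t = -82865292926465159/50200466965693424 (t = -1589443/962893 - 399405/(-52135041968) = -1589443*1/962893 - 399405*(-1/52135041968) = -1589443/962893 + 399405/52135041968 = -82865292926465159/50200466965693424 ≈ -1.6507)
t - d(422, -2218) = -82865292926465159/50200466965693424 - 378*422 = -82865292926465159/50200466965693424 - 1*159516 = -82865292926465159/50200466965693424 - 159516 = -8007860553792478687943/50200466965693424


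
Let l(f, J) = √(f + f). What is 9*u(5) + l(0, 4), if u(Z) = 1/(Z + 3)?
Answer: 9/8 ≈ 1.1250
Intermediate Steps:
l(f, J) = √2*√f (l(f, J) = √(2*f) = √2*√f)
u(Z) = 1/(3 + Z)
9*u(5) + l(0, 4) = 9/(3 + 5) + √2*√0 = 9/8 + √2*0 = 9*(⅛) + 0 = 9/8 + 0 = 9/8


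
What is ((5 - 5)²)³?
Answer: 0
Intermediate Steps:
((5 - 5)²)³ = (0²)³ = 0³ = 0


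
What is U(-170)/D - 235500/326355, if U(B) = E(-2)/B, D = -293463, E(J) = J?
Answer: -391626395257/542714331735 ≈ -0.72161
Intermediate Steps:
U(B) = -2/B
U(-170)/D - 235500/326355 = -2/(-170)/(-293463) - 235500/326355 = -2*(-1/170)*(-1/293463) - 235500*1/326355 = (1/85)*(-1/293463) - 15700/21757 = -1/24944355 - 15700/21757 = -391626395257/542714331735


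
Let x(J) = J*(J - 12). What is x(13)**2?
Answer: 169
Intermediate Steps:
x(J) = J*(-12 + J)
x(13)**2 = (13*(-12 + 13))**2 = (13*1)**2 = 13**2 = 169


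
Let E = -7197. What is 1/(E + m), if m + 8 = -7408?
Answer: -1/14613 ≈ -6.8432e-5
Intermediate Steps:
m = -7416 (m = -8 - 7408 = -7416)
1/(E + m) = 1/(-7197 - 7416) = 1/(-14613) = -1/14613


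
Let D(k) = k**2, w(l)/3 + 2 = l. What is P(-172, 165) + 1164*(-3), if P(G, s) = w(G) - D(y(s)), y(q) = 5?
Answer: -4039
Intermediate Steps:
w(l) = -6 + 3*l
P(G, s) = -31 + 3*G (P(G, s) = (-6 + 3*G) - 1*5**2 = (-6 + 3*G) - 1*25 = (-6 + 3*G) - 25 = -31 + 3*G)
P(-172, 165) + 1164*(-3) = (-31 + 3*(-172)) + 1164*(-3) = (-31 - 516) - 3492 = -547 - 3492 = -4039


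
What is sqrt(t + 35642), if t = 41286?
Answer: 8*sqrt(1202) ≈ 277.36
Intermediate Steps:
sqrt(t + 35642) = sqrt(41286 + 35642) = sqrt(76928) = 8*sqrt(1202)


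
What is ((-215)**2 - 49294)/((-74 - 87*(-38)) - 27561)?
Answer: 3069/24329 ≈ 0.12615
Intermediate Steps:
((-215)**2 - 49294)/((-74 - 87*(-38)) - 27561) = (46225 - 49294)/((-74 + 3306) - 27561) = -3069/(3232 - 27561) = -3069/(-24329) = -3069*(-1/24329) = 3069/24329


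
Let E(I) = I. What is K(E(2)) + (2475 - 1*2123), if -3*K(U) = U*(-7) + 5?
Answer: 355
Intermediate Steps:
K(U) = -5/3 + 7*U/3 (K(U) = -(U*(-7) + 5)/3 = -(-7*U + 5)/3 = -(5 - 7*U)/3 = -5/3 + 7*U/3)
K(E(2)) + (2475 - 1*2123) = (-5/3 + (7/3)*2) + (2475 - 1*2123) = (-5/3 + 14/3) + (2475 - 2123) = 3 + 352 = 355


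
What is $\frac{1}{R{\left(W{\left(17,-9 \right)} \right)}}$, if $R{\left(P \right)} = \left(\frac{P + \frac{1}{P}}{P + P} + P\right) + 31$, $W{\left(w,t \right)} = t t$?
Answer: $\frac{6561}{738113} \approx 0.0088889$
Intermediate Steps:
$W{\left(w,t \right)} = t^{2}$
$R{\left(P \right)} = 31 + P + \frac{P + \frac{1}{P}}{2 P}$ ($R{\left(P \right)} = \left(\frac{P + \frac{1}{P}}{2 P} + P\right) + 31 = \left(P + \frac{P + \frac{1}{P}}{2 P}\right) + 31 = 31 + P + \frac{P + \frac{1}{P}}{2 P}$)
$\frac{1}{R{\left(W{\left(17,-9 \right)} \right)}} = \frac{1}{\frac{63}{2} + \left(-9\right)^{2} + \frac{1}{2 \cdot 6561}} = \frac{1}{\frac{63}{2} + 81 + \frac{1}{2 \cdot 6561}} = \frac{1}{\frac{63}{2} + 81 + \frac{1}{2} \cdot \frac{1}{6561}} = \frac{1}{\frac{63}{2} + 81 + \frac{1}{13122}} = \frac{1}{\frac{738113}{6561}} = \frac{6561}{738113}$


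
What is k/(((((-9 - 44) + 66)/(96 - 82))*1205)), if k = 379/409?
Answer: 5306/6406985 ≈ 0.00082816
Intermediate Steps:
k = 379/409 (k = 379*(1/409) = 379/409 ≈ 0.92665)
k/(((((-9 - 44) + 66)/(96 - 82))*1205)) = 379/(409*(((((-9 - 44) + 66)/(96 - 82))*1205))) = 379/(409*((((-53 + 66)/14)*1205))) = 379/(409*(((13*(1/14))*1205))) = 379/(409*(((13/14)*1205))) = 379/(409*(15665/14)) = (379/409)*(14/15665) = 5306/6406985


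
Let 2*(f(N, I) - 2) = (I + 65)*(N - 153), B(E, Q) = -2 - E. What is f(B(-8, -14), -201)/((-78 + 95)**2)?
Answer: 9998/289 ≈ 34.595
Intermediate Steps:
f(N, I) = 2 + (-153 + N)*(65 + I)/2 (f(N, I) = 2 + ((I + 65)*(N - 153))/2 = 2 + ((65 + I)*(-153 + N))/2 = 2 + ((-153 + N)*(65 + I))/2 = 2 + (-153 + N)*(65 + I)/2)
f(B(-8, -14), -201)/((-78 + 95)**2) = (-9941/2 - 153/2*(-201) + 65*(-2 - 1*(-8))/2 + (1/2)*(-201)*(-2 - 1*(-8)))/((-78 + 95)**2) = (-9941/2 + 30753/2 + 65*(-2 + 8)/2 + (1/2)*(-201)*(-2 + 8))/(17**2) = (-9941/2 + 30753/2 + (65/2)*6 + (1/2)*(-201)*6)/289 = (-9941/2 + 30753/2 + 195 - 603)*(1/289) = 9998*(1/289) = 9998/289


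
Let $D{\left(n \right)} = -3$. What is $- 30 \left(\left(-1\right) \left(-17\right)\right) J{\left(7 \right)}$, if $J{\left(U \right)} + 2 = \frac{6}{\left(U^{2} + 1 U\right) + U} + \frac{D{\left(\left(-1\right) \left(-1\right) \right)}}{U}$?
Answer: $1190$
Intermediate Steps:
$J{\left(U \right)} = -2 - \frac{3}{U} + \frac{6}{U^{2} + 2 U}$ ($J{\left(U \right)} = -2 + \left(\frac{6}{\left(U^{2} + 1 U\right) + U} - \frac{3}{U}\right) = -2 + \left(\frac{6}{\left(U^{2} + U\right) + U} - \frac{3}{U}\right) = -2 + \left(\frac{6}{\left(U + U^{2}\right) + U} - \frac{3}{U}\right) = -2 + \left(\frac{6}{U^{2} + 2 U} - \frac{3}{U}\right) = -2 + \left(- \frac{3}{U} + \frac{6}{U^{2} + 2 U}\right) = -2 - \frac{3}{U} + \frac{6}{U^{2} + 2 U}$)
$- 30 \left(\left(-1\right) \left(-17\right)\right) J{\left(7 \right)} = - 30 \left(\left(-1\right) \left(-17\right)\right) \frac{-7 - 14}{2 + 7} = \left(-30\right) 17 \frac{-7 - 14}{9} = - 510 \cdot \frac{1}{9} \left(-21\right) = \left(-510\right) \left(- \frac{7}{3}\right) = 1190$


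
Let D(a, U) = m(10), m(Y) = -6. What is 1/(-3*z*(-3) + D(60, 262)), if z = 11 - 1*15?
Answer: -1/42 ≈ -0.023810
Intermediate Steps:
D(a, U) = -6
z = -4 (z = 11 - 15 = -4)
1/(-3*z*(-3) + D(60, 262)) = 1/(-3*(-4)*(-3) - 6) = 1/(12*(-3) - 6) = 1/(-36 - 6) = 1/(-42) = -1/42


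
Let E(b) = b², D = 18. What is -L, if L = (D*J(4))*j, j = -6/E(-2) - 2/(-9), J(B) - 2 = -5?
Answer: -69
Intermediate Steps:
J(B) = -3 (J(B) = 2 - 5 = -3)
j = -23/18 (j = -6/((-2)²) - 2/(-9) = -6/4 - 2*(-⅑) = -6*¼ + 2/9 = -3/2 + 2/9 = -23/18 ≈ -1.2778)
L = 69 (L = (18*(-3))*(-23/18) = -54*(-23/18) = 69)
-L = -1*69 = -69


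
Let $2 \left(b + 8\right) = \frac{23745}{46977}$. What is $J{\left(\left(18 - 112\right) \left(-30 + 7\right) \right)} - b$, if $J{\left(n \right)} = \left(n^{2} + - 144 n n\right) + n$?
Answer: $- \frac{20933412271511}{31318} \approx -6.6841 \cdot 10^{8}$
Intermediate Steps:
$J{\left(n \right)} = n - 143 n^{2}$ ($J{\left(n \right)} = \left(n^{2} - 144 n^{2}\right) + n = - 143 n^{2} + n = n - 143 n^{2}$)
$b = - \frac{242629}{31318}$ ($b = -8 + \frac{23745 \cdot \frac{1}{46977}}{2} = -8 + \frac{1}{2} \cdot \frac{7915}{15659} = -8 + \frac{7915}{31318} = - \frac{242629}{31318} \approx -7.7473$)
$J{\left(\left(18 - 112\right) \left(-30 + 7\right) \right)} - b = \left(18 - 112\right) \left(-30 + 7\right) \left(1 - 143 \left(18 - 112\right) \left(-30 + 7\right)\right) - - \frac{242629}{31318} = \left(-94\right) \left(-23\right) \left(1 - 143 \left(\left(-94\right) \left(-23\right)\right)\right) + \frac{242629}{31318} = 2162 \left(1 - 309166\right) + \frac{242629}{31318} = 2162 \left(-309165\right) + \frac{242629}{31318} = -668414730 + \frac{242629}{31318} = - \frac{20933412271511}{31318}$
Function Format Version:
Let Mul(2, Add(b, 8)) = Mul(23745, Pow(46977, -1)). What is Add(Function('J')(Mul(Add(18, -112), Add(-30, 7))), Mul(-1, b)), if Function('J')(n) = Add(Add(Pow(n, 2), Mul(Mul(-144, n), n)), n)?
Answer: Rational(-20933412271511, 31318) ≈ -6.6841e+8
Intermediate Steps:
Function('J')(n) = Add(n, Mul(-143, Pow(n, 2))) (Function('J')(n) = Add(Add(Pow(n, 2), Mul(-144, Pow(n, 2))), n) = Add(Mul(-143, Pow(n, 2)), n) = Add(n, Mul(-143, Pow(n, 2))))
b = Rational(-242629, 31318) (b = Add(-8, Mul(Rational(1, 2), Mul(23745, Pow(46977, -1)))) = Add(-8, Mul(Rational(1, 2), Mul(23745, Rational(1, 46977)))) = Add(-8, Mul(Rational(1, 2), Rational(7915, 15659))) = Add(-8, Rational(7915, 31318)) = Rational(-242629, 31318) ≈ -7.7473)
Add(Function('J')(Mul(Add(18, -112), Add(-30, 7))), Mul(-1, b)) = Add(Mul(Mul(Add(18, -112), Add(-30, 7)), Add(1, Mul(-143, Mul(Add(18, -112), Add(-30, 7))))), Mul(-1, Rational(-242629, 31318))) = Add(Mul(Mul(-94, -23), Add(1, Mul(-143, Mul(-94, -23)))), Rational(242629, 31318)) = Add(Mul(2162, Add(1, Mul(-143, 2162))), Rational(242629, 31318)) = Add(Mul(2162, Add(1, -309166)), Rational(242629, 31318)) = Add(Mul(2162, -309165), Rational(242629, 31318)) = Add(-668414730, Rational(242629, 31318)) = Rational(-20933412271511, 31318)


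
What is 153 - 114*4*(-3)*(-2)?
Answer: -2583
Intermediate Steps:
153 - 114*4*(-3)*(-2) = 153 - (-1368)*(-2) = 153 - 114*24 = 153 - 2736 = -2583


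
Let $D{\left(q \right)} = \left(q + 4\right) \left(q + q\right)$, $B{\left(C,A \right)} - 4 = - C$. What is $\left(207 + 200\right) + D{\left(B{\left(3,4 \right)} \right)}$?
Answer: $417$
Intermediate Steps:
$B{\left(C,A \right)} = 4 - C$
$D{\left(q \right)} = 2 q \left(4 + q\right)$ ($D{\left(q \right)} = \left(4 + q\right) 2 q = 2 q \left(4 + q\right)$)
$\left(207 + 200\right) + D{\left(B{\left(3,4 \right)} \right)} = \left(207 + 200\right) + 2 \left(4 - 3\right) \left(4 + \left(4 - 3\right)\right) = 407 + 2 \left(4 - 3\right) \left(4 + \left(4 - 3\right)\right) = 407 + 2 \cdot 1 \left(4 + 1\right) = 407 + 2 \cdot 1 \cdot 5 = 407 + 10 = 417$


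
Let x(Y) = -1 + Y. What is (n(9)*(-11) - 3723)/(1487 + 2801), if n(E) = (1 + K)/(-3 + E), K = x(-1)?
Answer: -22327/25728 ≈ -0.86781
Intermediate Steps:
K = -2 (K = -1 - 1 = -2)
n(E) = -1/(-3 + E) (n(E) = (1 - 2)/(-3 + E) = -1/(-3 + E))
(n(9)*(-11) - 3723)/(1487 + 2801) = (-1/(-3 + 9)*(-11) - 3723)/(1487 + 2801) = (-1/6*(-11) - 3723)/4288 = (-1*⅙*(-11) - 3723)*(1/4288) = (-⅙*(-11) - 3723)*(1/4288) = (11/6 - 3723)*(1/4288) = -22327/6*1/4288 = -22327/25728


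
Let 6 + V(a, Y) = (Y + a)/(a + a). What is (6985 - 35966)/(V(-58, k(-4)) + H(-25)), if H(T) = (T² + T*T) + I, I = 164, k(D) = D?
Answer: -1680898/81695 ≈ -20.575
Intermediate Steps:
H(T) = 164 + 2*T² (H(T) = (T² + T*T) + 164 = (T² + T²) + 164 = 2*T² + 164 = 164 + 2*T²)
V(a, Y) = -6 + (Y + a)/(2*a) (V(a, Y) = -6 + (Y + a)/(a + a) = -6 + (Y + a)/((2*a)) = -6 + (Y + a)*(1/(2*a)) = -6 + (Y + a)/(2*a))
(6985 - 35966)/(V(-58, k(-4)) + H(-25)) = (6985 - 35966)/((½)*(-4 - 11*(-58))/(-58) + (164 + 2*(-25)²)) = -28981/((½)*(-1/58)*(-4 + 638) + (164 + 2*625)) = -28981/((½)*(-1/58)*634 + (164 + 1250)) = -28981/(-317/58 + 1414) = -28981/81695/58 = -28981*58/81695 = -1680898/81695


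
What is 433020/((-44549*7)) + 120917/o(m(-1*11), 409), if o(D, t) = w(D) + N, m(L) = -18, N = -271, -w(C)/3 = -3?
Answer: -5402938753/11671838 ≈ -462.90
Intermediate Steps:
w(C) = 9 (w(C) = -3*(-3) = 9)
o(D, t) = -262 (o(D, t) = 9 - 271 = -262)
433020/((-44549*7)) + 120917/o(m(-1*11), 409) = 433020/((-44549*7)) + 120917/(-262) = 433020/(-311843) + 120917*(-1/262) = 433020*(-1/311843) - 120917/262 = -61860/44549 - 120917/262 = -5402938753/11671838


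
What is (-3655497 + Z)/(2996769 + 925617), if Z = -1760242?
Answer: -5415739/3922386 ≈ -1.3807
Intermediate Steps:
(-3655497 + Z)/(2996769 + 925617) = (-3655497 - 1760242)/(2996769 + 925617) = -5415739/3922386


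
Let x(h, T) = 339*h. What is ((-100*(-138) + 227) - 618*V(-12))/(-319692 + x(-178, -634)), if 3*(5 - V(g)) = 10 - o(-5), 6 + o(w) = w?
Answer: -15263/380034 ≈ -0.040162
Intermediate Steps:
o(w) = -6 + w
V(g) = -2 (V(g) = 5 - (10 - (-6 - 5))/3 = 5 - (10 - 1*(-11))/3 = 5 - (10 + 11)/3 = 5 - ⅓*21 = 5 - 7 = -2)
((-100*(-138) + 227) - 618*V(-12))/(-319692 + x(-178, -634)) = ((-100*(-138) + 227) - 618*(-2))/(-319692 + 339*(-178)) = ((13800 + 227) + 1236)/(-319692 - 60342) = (14027 + 1236)/(-380034) = 15263*(-1/380034) = -15263/380034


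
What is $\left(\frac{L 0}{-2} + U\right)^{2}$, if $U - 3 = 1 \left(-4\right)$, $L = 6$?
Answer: $1$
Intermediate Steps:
$U = -1$ ($U = 3 + 1 \left(-4\right) = 3 - 4 = -1$)
$\left(\frac{L 0}{-2} + U\right)^{2} = \left(\frac{6 \cdot 0}{-2} - 1\right)^{2} = \left(0 \left(- \frac{1}{2}\right) - 1\right)^{2} = \left(0 - 1\right)^{2} = \left(-1\right)^{2} = 1$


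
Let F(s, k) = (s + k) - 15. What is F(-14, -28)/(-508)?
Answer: 57/508 ≈ 0.11220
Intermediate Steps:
F(s, k) = -15 + k + s (F(s, k) = (k + s) - 15 = -15 + k + s)
F(-14, -28)/(-508) = (-15 - 28 - 14)/(-508) = -57*(-1/508) = 57/508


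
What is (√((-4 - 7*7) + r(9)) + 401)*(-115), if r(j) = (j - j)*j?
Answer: -46115 - 115*I*√53 ≈ -46115.0 - 837.21*I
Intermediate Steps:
r(j) = 0 (r(j) = 0*j = 0)
(√((-4 - 7*7) + r(9)) + 401)*(-115) = (√((-4 - 7*7) + 0) + 401)*(-115) = (√((-4 - 49) + 0) + 401)*(-115) = (√(-53 + 0) + 401)*(-115) = (√(-53) + 401)*(-115) = (I*√53 + 401)*(-115) = (401 + I*√53)*(-115) = -46115 - 115*I*√53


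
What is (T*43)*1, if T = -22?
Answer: -946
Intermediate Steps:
(T*43)*1 = -22*43*1 = -946*1 = -946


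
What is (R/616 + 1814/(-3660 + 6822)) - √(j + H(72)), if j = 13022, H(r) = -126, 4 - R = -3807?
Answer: 6583903/973896 - 4*√806 ≈ -106.80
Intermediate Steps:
R = 3811 (R = 4 - 1*(-3807) = 4 + 3807 = 3811)
(R/616 + 1814/(-3660 + 6822)) - √(j + H(72)) = (3811/616 + 1814/(-3660 + 6822)) - √(13022 - 126) = (3811*(1/616) + 1814/3162) - √12896 = (3811/616 + 1814*(1/3162)) - 4*√806 = (3811/616 + 907/1581) - 4*√806 = 6583903/973896 - 4*√806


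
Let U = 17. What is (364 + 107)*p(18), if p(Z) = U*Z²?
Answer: 2594268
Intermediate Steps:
p(Z) = 17*Z²
(364 + 107)*p(18) = (364 + 107)*(17*18²) = 471*(17*324) = 471*5508 = 2594268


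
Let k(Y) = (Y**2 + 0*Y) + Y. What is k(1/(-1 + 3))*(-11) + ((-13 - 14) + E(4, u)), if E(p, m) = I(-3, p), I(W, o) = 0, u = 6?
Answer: -141/4 ≈ -35.250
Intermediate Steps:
E(p, m) = 0
k(Y) = Y + Y**2 (k(Y) = (Y**2 + 0) + Y = Y**2 + Y = Y + Y**2)
k(1/(-1 + 3))*(-11) + ((-13 - 14) + E(4, u)) = ((1 + 1/(-1 + 3))/(-1 + 3))*(-11) + ((-13 - 14) + 0) = ((1 + 1/2)/2)*(-11) + (-27 + 0) = ((1 + 1/2)/2)*(-11) - 27 = ((1/2)*(3/2))*(-11) - 27 = (3/4)*(-11) - 27 = -33/4 - 27 = -141/4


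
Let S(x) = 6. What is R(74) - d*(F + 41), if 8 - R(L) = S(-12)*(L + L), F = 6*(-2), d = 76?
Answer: -3084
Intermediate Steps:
F = -12
R(L) = 8 - 12*L (R(L) = 8 - 6*(L + L) = 8 - 6*2*L = 8 - 12*L)
R(74) - d*(F + 41) = (8 - 12*74) - 76*(-12 + 41) = (8 - 888) - 76*29 = -880 - 1*2204 = -880 - 2204 = -3084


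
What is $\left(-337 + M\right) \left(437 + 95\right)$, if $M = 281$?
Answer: $-29792$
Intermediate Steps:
$\left(-337 + M\right) \left(437 + 95\right) = \left(-337 + 281\right) \left(437 + 95\right) = \left(-56\right) 532 = -29792$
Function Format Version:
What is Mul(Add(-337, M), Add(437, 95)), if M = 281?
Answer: -29792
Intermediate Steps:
Mul(Add(-337, M), Add(437, 95)) = Mul(Add(-337, 281), Add(437, 95)) = Mul(-56, 532) = -29792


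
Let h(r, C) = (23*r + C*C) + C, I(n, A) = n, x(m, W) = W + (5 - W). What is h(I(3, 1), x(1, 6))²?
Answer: 9801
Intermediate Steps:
x(m, W) = 5
h(r, C) = C + C² + 23*r (h(r, C) = (23*r + C²) + C = (C² + 23*r) + C = C + C² + 23*r)
h(I(3, 1), x(1, 6))² = (5 + 5² + 23*3)² = (5 + 25 + 69)² = 99² = 9801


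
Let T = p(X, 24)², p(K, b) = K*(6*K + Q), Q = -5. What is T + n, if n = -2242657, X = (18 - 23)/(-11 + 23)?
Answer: -143529423/64 ≈ -2.2426e+6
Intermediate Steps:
X = -5/12 ≈ -0.41667
p(K, b) = K*(-5 + 6*K) (p(K, b) = K*(6*K - 5) = K*(-5 + 6*K))
T = 625/64 (T = (-5*(-5 + 6*(-5/12))/12)² = (-5*(-5 - 5/2)/12)² = (-5/12*(-15/2))² = (25/8)² = 625/64 ≈ 9.7656)
T + n = 625/64 - 2242657 = -143529423/64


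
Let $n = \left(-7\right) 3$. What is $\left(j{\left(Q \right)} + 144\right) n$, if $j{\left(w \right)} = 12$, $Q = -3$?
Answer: $-3276$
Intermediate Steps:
$n = -21$
$\left(j{\left(Q \right)} + 144\right) n = \left(12 + 144\right) \left(-21\right) = 156 \left(-21\right) = -3276$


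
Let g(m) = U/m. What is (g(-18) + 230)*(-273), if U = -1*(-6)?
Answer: -62699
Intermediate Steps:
U = 6
g(m) = 6/m
(g(-18) + 230)*(-273) = (6/(-18) + 230)*(-273) = (6*(-1/18) + 230)*(-273) = (-1/3 + 230)*(-273) = (689/3)*(-273) = -62699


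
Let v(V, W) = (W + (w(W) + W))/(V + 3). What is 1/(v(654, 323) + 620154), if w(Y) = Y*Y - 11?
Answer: 219/135848714 ≈ 1.6121e-6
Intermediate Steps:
w(Y) = -11 + Y**2 (w(Y) = Y**2 - 11 = -11 + Y**2)
v(V, W) = (-11 + W**2 + 2*W)/(3 + V) (v(V, W) = (W + ((-11 + W**2) + W))/(V + 3) = (W + (-11 + W + W**2))/(3 + V) = (-11 + W**2 + 2*W)/(3 + V))
1/(v(654, 323) + 620154) = 1/((-11 + 323**2 + 2*323)/(3 + 654) + 620154) = 1/((-11 + 104329 + 646)/657 + 620154) = 1/((1/657)*104964 + 620154) = 1/(34988/219 + 620154) = 1/(135848714/219) = 219/135848714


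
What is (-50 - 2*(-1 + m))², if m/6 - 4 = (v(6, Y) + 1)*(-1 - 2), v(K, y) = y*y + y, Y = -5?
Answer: 435600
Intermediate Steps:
v(K, y) = y + y² (v(K, y) = y² + y = y + y²)
m = -354 (m = 24 + 6*((-5*(1 - 5) + 1)*(-1 - 2)) = 24 + 6*((-5*(-4) + 1)*(-3)) = 24 + 6*((20 + 1)*(-3)) = 24 + 6*(21*(-3)) = 24 + 6*(-63) = 24 - 378 = -354)
(-50 - 2*(-1 + m))² = (-50 - 2*(-1 - 354))² = (-50 - 2*(-355))² = (-50 + 710)² = 660² = 435600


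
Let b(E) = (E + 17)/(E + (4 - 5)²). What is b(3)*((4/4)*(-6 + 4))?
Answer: -10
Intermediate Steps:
b(E) = (17 + E)/(1 + E) (b(E) = (17 + E)/(E + (-1)²) = (17 + E)/(E + 1) = (17 + E)/(1 + E))
b(3)*((4/4)*(-6 + 4)) = ((17 + 3)/(1 + 3))*((4/4)*(-6 + 4)) = (20/4)*((4*(¼))*(-2)) = ((¼)*20)*(1*(-2)) = 5*(-2) = -10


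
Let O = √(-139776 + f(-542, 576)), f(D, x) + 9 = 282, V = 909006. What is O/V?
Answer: I*√2847/129858 ≈ 0.00041089*I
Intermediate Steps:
f(D, x) = 273 (f(D, x) = -9 + 282 = 273)
O = 7*I*√2847 (O = √(-139776 + 273) = √(-139503) = 7*I*√2847 ≈ 373.5*I)
O/V = (7*I*√2847)/909006 = (7*I*√2847)*(1/909006) = I*√2847/129858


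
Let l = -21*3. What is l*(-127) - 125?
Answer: 7876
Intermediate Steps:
l = -63
l*(-127) - 125 = -63*(-127) - 125 = 8001 - 125 = 7876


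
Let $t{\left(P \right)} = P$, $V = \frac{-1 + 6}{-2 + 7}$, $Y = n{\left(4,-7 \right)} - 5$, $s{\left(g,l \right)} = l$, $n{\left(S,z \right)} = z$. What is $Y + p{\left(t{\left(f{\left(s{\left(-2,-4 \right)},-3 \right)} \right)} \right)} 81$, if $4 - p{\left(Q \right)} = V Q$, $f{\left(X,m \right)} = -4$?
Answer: $636$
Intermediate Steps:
$Y = -12$ ($Y = -7 - 5 = -12$)
$V = 1$ ($V = \frac{5}{5} = 5 \cdot \frac{1}{5} = 1$)
$p{\left(Q \right)} = 4 - Q$ ($p{\left(Q \right)} = 4 - 1 Q = 4 - Q$)
$Y + p{\left(t{\left(f{\left(s{\left(-2,-4 \right)},-3 \right)} \right)} \right)} 81 = -12 + \left(4 - -4\right) 81 = -12 + \left(4 + 4\right) 81 = -12 + 8 \cdot 81 = -12 + 648 = 636$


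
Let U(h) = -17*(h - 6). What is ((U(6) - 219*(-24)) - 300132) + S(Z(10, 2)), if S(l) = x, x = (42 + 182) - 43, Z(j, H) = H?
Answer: -294695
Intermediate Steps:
x = 181 (x = 224 - 43 = 181)
S(l) = 181
U(h) = 102 - 17*h (U(h) = -17*(-6 + h) = 102 - 17*h)
((U(6) - 219*(-24)) - 300132) + S(Z(10, 2)) = (((102 - 17*6) - 219*(-24)) - 300132) + 181 = (((102 - 102) + 5256) - 300132) + 181 = ((0 + 5256) - 300132) + 181 = (5256 - 300132) + 181 = -294876 + 181 = -294695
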